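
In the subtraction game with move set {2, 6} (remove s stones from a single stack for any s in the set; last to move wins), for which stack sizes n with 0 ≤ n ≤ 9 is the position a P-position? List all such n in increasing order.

0, 1, 4, 5, 8, 9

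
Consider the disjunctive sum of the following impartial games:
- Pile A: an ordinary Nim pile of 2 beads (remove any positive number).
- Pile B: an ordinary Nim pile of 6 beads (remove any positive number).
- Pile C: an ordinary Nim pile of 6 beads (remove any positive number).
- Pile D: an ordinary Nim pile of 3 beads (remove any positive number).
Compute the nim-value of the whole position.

1

Pile A is a plain Nim pile of size 2, so its Grundy value is 2.
Pile B is a plain Nim pile of size 6, so its Grundy value is 6.
Pile C is a plain Nim pile of size 6, so its Grundy value is 6.
Pile D is a plain Nim pile of size 3, so its Grundy value is 3.
By the Sprague-Grundy theorem, the Grundy value of a sum of independent games is the XOR of the component values.
Combined value = 2 ⊕ 6 ⊕ 6 ⊕ 3 = 1.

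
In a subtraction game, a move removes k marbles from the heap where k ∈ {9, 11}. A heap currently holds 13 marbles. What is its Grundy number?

Compute g(0), g(1), … for moves {9, 11}:
g(0) = mex{} = 0
g(1) = mex{} = 0
g(2) = mex{} = 0
g(3) = mex{} = 0
g(4) = mex{} = 0
g(5) = mex{} = 0
g(6) = mex{} = 0
g(7) = mex{} = 0
g(8) = mex{} = 0
g(9) = mex{0} = 1
g(10) = mex{0} = 1
g(11) = mex{0} = 1
g(12) = mex{0} = 1
g(13) = mex{0} = 1
So g(13) = 1.

1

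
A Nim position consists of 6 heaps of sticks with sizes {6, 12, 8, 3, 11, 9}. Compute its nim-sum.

3

Nim-sum: 6 XOR 12 XOR 8 XOR 3 XOR 11 XOR 9 = 3.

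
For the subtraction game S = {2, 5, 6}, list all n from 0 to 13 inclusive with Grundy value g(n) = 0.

0, 1, 4, 8, 11, 12

Compute g(0), g(1), … for moves {2, 5, 6}:
k:     0  1  2  3  4  5  6  7  8  9 10 11 12 13
g(k):  0  0  1  1  0  2  1  3  0  2  1  0  0  1
The P-positions (g = 0) in 0..13 are 0, 1, 4, 8, 11, 12.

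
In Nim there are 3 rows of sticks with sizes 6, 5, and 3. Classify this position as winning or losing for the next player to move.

Losing position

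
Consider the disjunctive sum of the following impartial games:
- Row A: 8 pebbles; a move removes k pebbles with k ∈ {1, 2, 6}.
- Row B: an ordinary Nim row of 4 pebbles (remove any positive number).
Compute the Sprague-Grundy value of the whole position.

5

Build the Grundy sequence for row A with g(k) = mex{g(k−s) : s ∈ {1, 2, 6}, s ≤ k}:
k:     0  1  2  3  4  5  6  7  8
g(k):  0  1  2  0  1  2  3  0  1
So g(8) = 1.
Row B is a plain Nim row of size 4, so its Grundy value is 4.
The value of a disjunctive sum is the nim-sum of the parts.
Combined value = 1 XOR 4 = 5.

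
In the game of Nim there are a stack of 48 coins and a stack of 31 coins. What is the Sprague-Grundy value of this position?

47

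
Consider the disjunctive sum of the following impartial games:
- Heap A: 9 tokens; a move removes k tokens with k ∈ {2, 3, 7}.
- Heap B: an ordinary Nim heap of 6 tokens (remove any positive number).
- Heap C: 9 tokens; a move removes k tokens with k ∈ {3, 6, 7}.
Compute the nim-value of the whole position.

7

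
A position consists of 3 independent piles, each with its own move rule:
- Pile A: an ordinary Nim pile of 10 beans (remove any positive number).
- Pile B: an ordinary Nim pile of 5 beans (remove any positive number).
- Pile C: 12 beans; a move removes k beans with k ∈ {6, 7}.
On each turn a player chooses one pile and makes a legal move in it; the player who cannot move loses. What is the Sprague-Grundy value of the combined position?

13

Pile A is a plain Nim pile of size 10, so its Grundy value is 10.
Pile B is a plain Nim pile of size 5, so its Grundy value is 5.
For pile C, compute g(0), g(1), … with moves {6, 7}:
k:     0  1  2  3  4  5  6  7  8  9 10 11 12
g(k):  0  0  0  0  0  0  1  1  1  1  1  1  2
So g(12) = 2.
By the Sprague-Grundy theorem, the Grundy value of a sum of independent games is the XOR of the component values.
Combined value = 10 ⊕ 5 ⊕ 2 = 13.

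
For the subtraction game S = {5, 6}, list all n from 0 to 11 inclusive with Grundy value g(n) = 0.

0, 1, 2, 3, 4, 11

Build the Grundy sequence with g(k) = mex{g(k−s) : s ∈ {5, 6}, s ≤ k}:
k:     0  1  2  3  4  5  6  7  8  9 10 11
g(k):  0  0  0  0  0  1  1  1  1  1  2  0
The P-positions (g = 0) in 0..11 are 0, 1, 2, 3, 4, 11.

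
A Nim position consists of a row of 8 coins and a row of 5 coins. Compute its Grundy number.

Compute the nim-sum pairwise:
8 ⊕ 5 = 13

13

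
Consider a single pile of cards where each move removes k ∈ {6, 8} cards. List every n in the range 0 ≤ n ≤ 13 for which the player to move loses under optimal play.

Build the Grundy sequence with g(k) = mex{g(k−s) : s ∈ {6, 8}, s ≤ k}:
k:     0  1  2  3  4  5  6  7  8  9 10 11 12 13
g(k):  0  0  0  0  0  0  1  1  1  1  1  1  2  2
The P-positions (g = 0) in 0..13 are 0, 1, 2, 3, 4, 5.

0, 1, 2, 3, 4, 5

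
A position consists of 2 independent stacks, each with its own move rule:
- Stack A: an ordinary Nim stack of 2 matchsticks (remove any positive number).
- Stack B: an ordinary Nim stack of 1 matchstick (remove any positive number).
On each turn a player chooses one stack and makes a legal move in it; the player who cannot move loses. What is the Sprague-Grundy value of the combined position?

3

Stack A is a plain Nim stack of size 2, so its Grundy value is 2.
Stack B is a plain Nim stack of size 1, so its Grundy value is 1.
The value of a disjunctive sum is the nim-sum of the parts.
Combined value = 2 XOR 1 = 3.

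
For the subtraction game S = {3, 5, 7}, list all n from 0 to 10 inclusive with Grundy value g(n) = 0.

Build the Grundy sequence with g(k) = mex{g(k−s) : s ∈ {3, 5, 7}, s ≤ k}:
k:     0  1  2  3  4  5  6  7  8  9 10
g(k):  0  0  0  1  1  1  2  2  2  3  0
The P-positions (g = 0) in 0..10 are 0, 1, 2, 10.

0, 1, 2, 10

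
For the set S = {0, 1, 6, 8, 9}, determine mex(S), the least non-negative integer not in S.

The values 0, 1 are all present; 2 is the first non-negative integer missing from the set.

2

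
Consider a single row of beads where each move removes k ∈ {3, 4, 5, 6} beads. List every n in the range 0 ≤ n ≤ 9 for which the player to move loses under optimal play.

0, 1, 2, 9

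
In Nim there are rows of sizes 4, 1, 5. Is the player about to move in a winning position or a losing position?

Compute the nim-sum pairwise:
4 XOR 1 = 5
5 XOR 5 = 0
The nim-sum is 0, so this is a P-position: the player to move is in a losing position under optimal play.

Losing position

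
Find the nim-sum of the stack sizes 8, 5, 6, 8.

3

Nim-sum: 8 ⊕ 5 ⊕ 6 ⊕ 8 = 3.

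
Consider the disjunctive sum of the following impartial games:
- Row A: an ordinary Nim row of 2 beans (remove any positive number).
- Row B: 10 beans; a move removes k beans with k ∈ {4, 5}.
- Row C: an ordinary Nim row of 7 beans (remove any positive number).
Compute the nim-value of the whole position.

Row A is a plain Nim row of size 2, so its Grundy value is 2.
Build the Grundy sequence for row B with g(k) = mex{g(k−s) : s ∈ {4, 5}, s ≤ k}:
g(0) = mex{} = 0
g(1) = mex{} = 0
g(2) = mex{} = 0
g(3) = mex{} = 0
g(4) = mex{0} = 1
g(5) = mex{0} = 1
g(6) = mex{0} = 1
g(7) = mex{0} = 1
g(8) = mex{0,1} = 2
g(9) = mex{1} = 0
g(10) = mex{1} = 0
So g(10) = 0.
Row C is a plain Nim row of size 7, so its Grundy value is 7.
By the Sprague-Grundy theorem, the Grundy value of a sum of independent games is the XOR of the component values.
Combined value = 2 XOR 0 XOR 7 = 5.

5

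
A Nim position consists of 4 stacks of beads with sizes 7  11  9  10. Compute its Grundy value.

15

Nim-sum: 7 ^ 11 ^ 9 ^ 10 = 15.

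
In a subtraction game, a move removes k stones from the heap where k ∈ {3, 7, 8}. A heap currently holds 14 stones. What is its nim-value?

Compute g(0), g(1), … for moves {3, 7, 8}:
g(0) = mex{} = 0
g(1) = mex{} = 0
g(2) = mex{} = 0
g(3) = mex{0} = 1
g(4) = mex{0} = 1
g(5) = mex{0} = 1
g(6) = mex{1} = 0
g(7) = mex{0,1} = 2
g(8) = mex{0,1} = 2
g(9) = mex{0} = 1
g(10) = mex{0,1,2} = 3
g(11) = mex{1,2} = 0
g(12) = mex{1} = 0
g(13) = mex{0,1,3} = 2
g(14) = mex{0,2} = 1
So g(14) = 1.

1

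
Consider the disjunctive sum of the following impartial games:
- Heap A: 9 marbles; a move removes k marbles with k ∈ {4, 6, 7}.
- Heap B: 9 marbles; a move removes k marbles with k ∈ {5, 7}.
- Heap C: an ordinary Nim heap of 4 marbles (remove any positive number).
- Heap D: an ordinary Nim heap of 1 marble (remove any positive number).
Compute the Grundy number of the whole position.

6

Grundy values for heap A (subtraction set {4, 6, 7}):
k:     0  1  2  3  4  5  6  7  8  9
g(k):  0  0  0  0  1  1  1  1  2  2
So g(9) = 2.
Build the Grundy sequence for heap B with g(k) = mex{g(k−s) : s ∈ {5, 7}, s ≤ k}:
g(0) = mex{} = 0
g(1) = mex{} = 0
g(2) = mex{} = 0
g(3) = mex{} = 0
g(4) = mex{} = 0
g(5) = mex{0} = 1
g(6) = mex{0} = 1
g(7) = mex{0} = 1
g(8) = mex{0} = 1
g(9) = mex{0} = 1
So g(9) = 1.
Heap C is a plain Nim heap of size 4, so its Grundy value is 4.
Heap D is a plain Nim heap of size 1, so its Grundy value is 1.
The value of a disjunctive sum is the nim-sum of the parts.
Combined value = 2 XOR 1 XOR 4 XOR 1 = 6.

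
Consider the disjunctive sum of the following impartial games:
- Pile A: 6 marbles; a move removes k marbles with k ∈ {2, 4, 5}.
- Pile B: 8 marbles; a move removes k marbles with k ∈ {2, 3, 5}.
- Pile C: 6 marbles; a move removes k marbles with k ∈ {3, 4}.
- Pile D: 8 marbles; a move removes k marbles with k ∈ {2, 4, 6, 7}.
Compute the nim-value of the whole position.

Grundy values for pile A (subtraction set {2, 4, 5}):
g(0) = mex{} = 0
g(1) = mex{} = 0
g(2) = mex{0} = 1
g(3) = mex{0} = 1
g(4) = mex{0,1} = 2
g(5) = mex{0,1} = 2
g(6) = mex{0,1,2} = 3
So g(6) = 3.
Build the Grundy sequence for pile B with g(k) = mex{g(k−s) : s ∈ {2, 3, 5}, s ≤ k}:
g(0) = mex{} = 0
g(1) = mex{} = 0
g(2) = mex{0} = 1
g(3) = mex{0} = 1
g(4) = mex{0,1} = 2
g(5) = mex{0,1} = 2
g(6) = mex{0,1,2} = 3
g(7) = mex{1,2} = 0
g(8) = mex{1,2,3} = 0
So g(8) = 0.
Build the Grundy sequence for pile C with g(k) = mex{g(k−s) : s ∈ {3, 4}, s ≤ k}:
g(0) = mex{} = 0
g(1) = mex{} = 0
g(2) = mex{} = 0
g(3) = mex{0} = 1
g(4) = mex{0} = 1
g(5) = mex{0} = 1
g(6) = mex{0,1} = 2
So g(6) = 2.
For pile D, compute g(0), g(1), … with moves {2, 4, 6, 7}:
g(0) = mex{} = 0
g(1) = mex{} = 0
g(2) = mex{0} = 1
g(3) = mex{0} = 1
g(4) = mex{0,1} = 2
g(5) = mex{0,1} = 2
g(6) = mex{0,1,2} = 3
g(7) = mex{0,1,2} = 3
g(8) = mex{0,1,2,3} = 4
So g(8) = 4.
The value of a disjunctive sum is the nim-sum of the parts.
Combined value = 3 ⊕ 0 ⊕ 2 ⊕ 4 = 5.

5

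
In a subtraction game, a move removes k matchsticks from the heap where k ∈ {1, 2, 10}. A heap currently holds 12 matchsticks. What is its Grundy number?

0

Build the Grundy sequence with g(k) = mex{g(k−s) : s ∈ {1, 2, 10}, s ≤ k}:
g(0) = mex{} = 0
g(1) = mex{0} = 1
g(2) = mex{0,1} = 2
g(3) = mex{1,2} = 0
g(4) = mex{0,2} = 1
g(5) = mex{0,1} = 2
g(6) = mex{1,2} = 0
g(7) = mex{0,2} = 1
g(8) = mex{0,1} = 2
g(9) = mex{1,2} = 0
g(10) = mex{0,2} = 1
g(11) = mex{0,1} = 2
g(12) = mex{1,2} = 0
So g(12) = 0.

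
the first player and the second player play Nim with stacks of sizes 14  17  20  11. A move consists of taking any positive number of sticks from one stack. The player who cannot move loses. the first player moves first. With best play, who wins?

the second player wins

Write each in binary and XOR column by column:
  01110  (14)
  10001  (17)
  10100  (20)
  01011  (11)
  -----
  00000  (0)
The nim-sum is 0, so this is a P-position: the player to move is in a losing position under optimal play; the first player is about to move from it and so loses — the second player wins.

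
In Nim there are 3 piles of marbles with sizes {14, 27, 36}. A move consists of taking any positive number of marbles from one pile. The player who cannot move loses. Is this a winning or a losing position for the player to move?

Winning position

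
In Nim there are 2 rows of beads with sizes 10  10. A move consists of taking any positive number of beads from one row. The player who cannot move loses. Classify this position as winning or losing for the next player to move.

Losing position

Bitwise XOR of the heap sizes:
  1010  (10)
  1010  (10)
  ----
  0000  (0)
The nim-sum is 0, so this is a P-position: the player to move is in a losing position under optimal play.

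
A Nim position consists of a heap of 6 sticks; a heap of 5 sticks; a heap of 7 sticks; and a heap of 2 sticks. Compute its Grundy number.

6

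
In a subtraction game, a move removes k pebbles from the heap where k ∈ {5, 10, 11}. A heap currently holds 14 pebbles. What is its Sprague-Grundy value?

Compute g(0), g(1), … for moves {5, 10, 11}:
k:     0  1  2  3  4  5  6  7  8  9 10 11 12 13 14
g(k):  0  0  0  0  0  1  1  1  1  1  2  2  2  2  2
So g(14) = 2.

2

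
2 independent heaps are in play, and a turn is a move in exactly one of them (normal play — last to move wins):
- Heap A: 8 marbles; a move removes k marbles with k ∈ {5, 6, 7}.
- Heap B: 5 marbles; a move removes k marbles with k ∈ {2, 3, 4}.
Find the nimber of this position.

3

For heap A, compute g(0), g(1), … with moves {5, 6, 7}:
k:     0  1  2  3  4  5  6  7  8
g(k):  0  0  0  0  0  1  1  1  1
So g(8) = 1.
Build the Grundy sequence for heap B with g(k) = mex{g(k−s) : s ∈ {2, 3, 4}, s ≤ k}:
k:     0  1  2  3  4  5
g(k):  0  0  1  1  2  2
So g(5) = 2.
By the Sprague-Grundy theorem, the Grundy value of a sum of independent games is the XOR of the component values.
Combined value = 1 ⊕ 2 = 3.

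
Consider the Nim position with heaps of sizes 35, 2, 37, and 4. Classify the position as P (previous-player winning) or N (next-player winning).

Write each in binary and XOR column by column:
  100011  (35)
  000010  (2)
  100101  (37)
  000100  (4)
  ------
  000000  (0)
The nim-sum is 0, so this is a P-position: the player to move is in a losing position under optimal play.

P-position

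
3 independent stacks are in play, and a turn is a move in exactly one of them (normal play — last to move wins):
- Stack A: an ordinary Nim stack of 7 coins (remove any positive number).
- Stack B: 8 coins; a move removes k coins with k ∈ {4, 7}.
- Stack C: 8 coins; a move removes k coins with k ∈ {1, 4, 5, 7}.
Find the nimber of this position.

5

Stack A is a plain Nim stack of size 7, so its Grundy value is 7.
Build the Grundy sequence for stack B with g(k) = mex{g(k−s) : s ∈ {4, 7}, s ≤ k}:
k:     0  1  2  3  4  5  6  7  8
g(k):  0  0  0  0  1  1  1  1  2
So g(8) = 2.
For stack C, compute g(0), g(1), … with moves {1, 4, 5, 7}:
g(0) = mex{} = 0
g(1) = mex{0} = 1
g(2) = mex{1} = 0
g(3) = mex{0} = 1
g(4) = mex{0,1} = 2
g(5) = mex{0,1,2} = 3
g(6) = mex{0,1,3} = 2
g(7) = mex{0,1,2} = 3
g(8) = mex{1,2,3} = 0
So g(8) = 0.
By the Sprague-Grundy theorem, the Grundy value of a sum of independent games is the XOR of the component values.
Combined value = 7 XOR 2 XOR 0 = 5.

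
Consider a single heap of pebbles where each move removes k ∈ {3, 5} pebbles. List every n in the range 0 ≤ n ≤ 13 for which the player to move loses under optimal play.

0, 1, 2, 8, 9, 10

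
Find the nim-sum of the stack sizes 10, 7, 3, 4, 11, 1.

0

Compute the nim-sum pairwise:
10 ⊕ 7 = 13
13 ⊕ 3 = 14
14 ⊕ 4 = 10
10 ⊕ 11 = 1
1 ⊕ 1 = 0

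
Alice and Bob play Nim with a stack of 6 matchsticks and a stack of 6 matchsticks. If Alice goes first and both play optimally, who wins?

Bob wins

Compute the nim-sum pairwise:
6 XOR 6 = 0
The nim-sum is 0, so this is a P-position: the player to move is in a losing position under optimal play; Alice is about to move from it and so loses — Bob wins.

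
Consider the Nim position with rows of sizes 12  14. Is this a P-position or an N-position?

Nim-sum: 12 ^ 14 = 2.
The nim-sum is 2 ≠ 0, so this is an N-position: the player to move can win.

N-position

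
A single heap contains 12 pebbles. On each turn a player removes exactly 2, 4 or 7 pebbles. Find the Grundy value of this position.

Compute g(0), g(1), … for moves {2, 4, 7}:
g(0) = mex{} = 0
g(1) = mex{} = 0
g(2) = mex{0} = 1
g(3) = mex{0} = 1
g(4) = mex{0,1} = 2
g(5) = mex{0,1} = 2
g(6) = mex{1,2} = 0
g(7) = mex{0,1,2} = 3
g(8) = mex{0,2} = 1
g(9) = mex{1,2,3} = 0
g(10) = mex{0,1} = 2
g(11) = mex{0,2,3} = 1
g(12) = mex{1,2} = 0
So g(12) = 0.

0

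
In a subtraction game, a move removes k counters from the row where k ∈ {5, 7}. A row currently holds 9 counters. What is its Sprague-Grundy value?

Build the Grundy sequence with g(k) = mex{g(k−s) : s ∈ {5, 7}, s ≤ k}:
k:     0  1  2  3  4  5  6  7  8  9
g(k):  0  0  0  0  0  1  1  1  1  1
So g(9) = 1.

1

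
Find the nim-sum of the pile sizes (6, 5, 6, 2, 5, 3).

1

Nim-sum: 6 XOR 5 XOR 6 XOR 2 XOR 5 XOR 3 = 1.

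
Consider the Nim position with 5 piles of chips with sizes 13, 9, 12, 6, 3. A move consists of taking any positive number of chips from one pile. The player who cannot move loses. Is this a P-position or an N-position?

N-position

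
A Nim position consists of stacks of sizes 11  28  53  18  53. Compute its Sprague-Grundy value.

In binary:
  001011  (11)
  011100  (28)
  110101  (53)
  010010  (18)
  110101  (53)
  ------
  000101  (5)

5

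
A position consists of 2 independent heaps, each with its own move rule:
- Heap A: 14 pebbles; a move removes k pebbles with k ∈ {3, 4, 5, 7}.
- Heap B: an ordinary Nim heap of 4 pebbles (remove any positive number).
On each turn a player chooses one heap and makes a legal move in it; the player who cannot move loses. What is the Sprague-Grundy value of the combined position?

For heap A, compute g(0), g(1), … with moves {3, 4, 5, 7}:
k:     0  1  2  3  4  5  6  7  8  9 10 11 12 13 14
g(k):  0  0  0  1  1  1  2  2  2  3  0  0  0  1  1
So g(14) = 1.
Heap B is a plain Nim heap of size 4, so its Grundy value is 4.
The value of a disjunctive sum is the nim-sum of the parts.
Combined value = 1 XOR 4 = 5.

5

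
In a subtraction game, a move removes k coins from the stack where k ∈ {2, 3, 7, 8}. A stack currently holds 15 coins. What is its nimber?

Build the Grundy sequence with g(k) = mex{g(k−s) : s ∈ {2, 3, 7, 8}, s ≤ k}:
k:     0  1  2  3  4  5  6  7  8  9 10 11 12 13 14 15
g(k):  0  0  1  1  2  0  0  1  1  2  0  0  1  1  2  0
So g(15) = 0.

0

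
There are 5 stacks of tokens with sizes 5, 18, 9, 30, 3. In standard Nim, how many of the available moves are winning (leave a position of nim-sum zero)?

3

Compute the nim-sum pairwise:
5 ^ 18 = 23
23 ^ 9 = 30
30 ^ 30 = 0
0 ^ 3 = 3
The overall nim-sum is X = 3. A stack of size p has a winning move iff p XOR X < p (reduce it to p XOR X).
  5: 5 XOR 3 = 6 ≥ 5 — no move.
  18: 18 XOR 3 = 17 < 18 — winning move (to 17).
  9: 9 XOR 3 = 10 ≥ 9 — no move.
  30: 30 XOR 3 = 29 < 30 — winning move (to 29).
  3: 3 XOR 3 = 0 < 3 — winning move (to 0).
That gives 3 winning moves.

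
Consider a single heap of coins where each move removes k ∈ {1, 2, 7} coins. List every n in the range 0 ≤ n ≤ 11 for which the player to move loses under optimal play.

Build the Grundy sequence with g(k) = mex{g(k−s) : s ∈ {1, 2, 7}, s ≤ k}:
k:     0  1  2  3  4  5  6  7  8  9 10 11
g(k):  0  1  2  0  1  2  0  1  2  0  1  2
The P-positions (g = 0) in 0..11 are 0, 3, 6, 9.

0, 3, 6, 9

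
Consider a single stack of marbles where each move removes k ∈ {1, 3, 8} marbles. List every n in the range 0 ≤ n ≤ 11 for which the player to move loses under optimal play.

0, 2, 4, 6, 11

Compute g(0), g(1), … for moves {1, 3, 8}:
g(0) = mex{} = 0
g(1) = mex{0} = 1
g(2) = mex{1} = 0
g(3) = mex{0} = 1
g(4) = mex{1} = 0
g(5) = mex{0} = 1
g(6) = mex{1} = 0
g(7) = mex{0} = 1
g(8) = mex{0,1} = 2
g(9) = mex{0,1,2} = 3
g(10) = mex{0,1,3} = 2
g(11) = mex{1,2} = 0
The P-positions (g = 0) in 0..11 are 0, 2, 4, 6, 11.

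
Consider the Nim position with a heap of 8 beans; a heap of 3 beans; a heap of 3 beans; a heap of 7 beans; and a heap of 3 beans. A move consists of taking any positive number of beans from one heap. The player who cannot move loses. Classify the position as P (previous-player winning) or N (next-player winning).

In binary:
  1000  (8)
  0011  (3)
  0011  (3)
  0111  (7)
  0011  (3)
  ----
  1100  (12)
The nim-sum is 12 ≠ 0, so this is an N-position: the player to move can win.

N-position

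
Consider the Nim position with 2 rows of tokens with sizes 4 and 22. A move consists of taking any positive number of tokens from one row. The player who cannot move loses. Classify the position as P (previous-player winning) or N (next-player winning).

N-position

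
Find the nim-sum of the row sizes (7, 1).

6

Write each in binary and XOR column by column:
  111  (7)
  001  (1)
  ---
  110  (6)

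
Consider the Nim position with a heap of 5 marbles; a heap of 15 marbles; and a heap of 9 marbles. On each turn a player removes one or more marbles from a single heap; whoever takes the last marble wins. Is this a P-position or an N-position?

N-position

Compute the nim-sum pairwise:
5 ^ 15 = 10
10 ^ 9 = 3
The nim-sum is 3 ≠ 0, so this is an N-position: the player to move can win.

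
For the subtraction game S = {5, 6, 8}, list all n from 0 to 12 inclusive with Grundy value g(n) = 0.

0, 1, 2, 3, 4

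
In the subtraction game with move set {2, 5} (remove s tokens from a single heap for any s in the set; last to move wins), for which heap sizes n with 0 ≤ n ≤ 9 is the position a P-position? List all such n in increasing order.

Compute g(0), g(1), … for moves {2, 5}:
k:     0  1  2  3  4  5  6  7  8  9
g(k):  0  0  1  1  0  2  1  0  0  1
The P-positions (g = 0) in 0..9 are 0, 1, 4, 7, 8.

0, 1, 4, 7, 8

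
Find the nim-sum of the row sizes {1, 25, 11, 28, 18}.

29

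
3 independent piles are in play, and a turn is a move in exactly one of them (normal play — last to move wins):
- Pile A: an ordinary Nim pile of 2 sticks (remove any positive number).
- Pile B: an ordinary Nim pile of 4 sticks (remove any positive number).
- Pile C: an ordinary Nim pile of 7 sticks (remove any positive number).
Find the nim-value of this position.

1

Pile A is a plain Nim pile of size 2, so its Grundy value is 2.
Pile B is a plain Nim pile of size 4, so its Grundy value is 4.
Pile C is a plain Nim pile of size 7, so its Grundy value is 7.
The value of a disjunctive sum is the nim-sum of the parts.
Combined value = 2 XOR 4 XOR 7 = 1.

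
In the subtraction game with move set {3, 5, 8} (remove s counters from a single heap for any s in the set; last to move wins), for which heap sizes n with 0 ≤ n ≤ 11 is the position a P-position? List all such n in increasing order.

Grundy values for subtraction set {3, 5, 8}:
g(0) = mex{} = 0
g(1) = mex{} = 0
g(2) = mex{} = 0
g(3) = mex{0} = 1
g(4) = mex{0} = 1
g(5) = mex{0} = 1
g(6) = mex{0,1} = 2
g(7) = mex{0,1} = 2
g(8) = mex{0,1} = 2
g(9) = mex{0,1,2} = 3
g(10) = mex{0,1,2} = 3
g(11) = mex{1,2} = 0
The P-positions (g = 0) in 0..11 are 0, 1, 2, 11.

0, 1, 2, 11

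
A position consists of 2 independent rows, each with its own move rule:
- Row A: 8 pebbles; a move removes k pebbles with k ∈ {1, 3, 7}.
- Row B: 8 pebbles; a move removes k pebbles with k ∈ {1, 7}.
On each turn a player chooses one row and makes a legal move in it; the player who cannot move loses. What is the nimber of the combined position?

For row A, compute g(0), g(1), … with moves {1, 3, 7}:
g(0) = mex{} = 0
g(1) = mex{0} = 1
g(2) = mex{1} = 0
g(3) = mex{0} = 1
g(4) = mex{1} = 0
g(5) = mex{0} = 1
g(6) = mex{1} = 0
g(7) = mex{0} = 1
g(8) = mex{1} = 0
So g(8) = 0.
Grundy values for row B (subtraction set {1, 7}):
k:     0  1  2  3  4  5  6  7  8
g(k):  0  1  0  1  0  1  0  1  0
So g(8) = 0.
By the Sprague-Grundy theorem, the Grundy value of a sum of independent games is the XOR of the component values.
Combined value = 0 XOR 0 = 0.

0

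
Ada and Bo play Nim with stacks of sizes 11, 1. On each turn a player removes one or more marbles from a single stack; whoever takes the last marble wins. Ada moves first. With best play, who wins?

Ada wins

Compute the nim-sum pairwise:
11 ⊕ 1 = 10
The nim-sum is 10 ≠ 0, so this is an N-position: the player to move can win; Ada has a winning move.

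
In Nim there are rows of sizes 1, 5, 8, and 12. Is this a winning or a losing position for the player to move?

Compute the nim-sum pairwise:
1 ⊕ 5 = 4
4 ⊕ 8 = 12
12 ⊕ 12 = 0
The nim-sum is 0, so this is a P-position: the player to move is in a losing position under optimal play.

Losing position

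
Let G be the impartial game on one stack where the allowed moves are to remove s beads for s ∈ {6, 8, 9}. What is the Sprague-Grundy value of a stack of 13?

2

Build the Grundy sequence with g(k) = mex{g(k−s) : s ∈ {6, 8, 9}, s ≤ k}:
g(0) = mex{} = 0
g(1) = mex{} = 0
g(2) = mex{} = 0
g(3) = mex{} = 0
g(4) = mex{} = 0
g(5) = mex{} = 0
g(6) = mex{0} = 1
g(7) = mex{0} = 1
g(8) = mex{0} = 1
g(9) = mex{0} = 1
g(10) = mex{0} = 1
g(11) = mex{0} = 1
g(12) = mex{0,1} = 2
g(13) = mex{0,1} = 2
So g(13) = 2.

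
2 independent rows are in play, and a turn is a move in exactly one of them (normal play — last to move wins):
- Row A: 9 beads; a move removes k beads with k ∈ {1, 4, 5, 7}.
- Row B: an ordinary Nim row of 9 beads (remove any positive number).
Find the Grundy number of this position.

8

Build the Grundy sequence for row A with g(k) = mex{g(k−s) : s ∈ {1, 4, 5, 7}, s ≤ k}:
k:     0  1  2  3  4  5  6  7  8  9
g(k):  0  1  0  1  2  3  2  3  0  1
So g(9) = 1.
Row B is a plain Nim row of size 9, so its Grundy value is 9.
By the Sprague-Grundy theorem, the Grundy value of a sum of independent games is the XOR of the component values.
Combined value = 1 XOR 9 = 8.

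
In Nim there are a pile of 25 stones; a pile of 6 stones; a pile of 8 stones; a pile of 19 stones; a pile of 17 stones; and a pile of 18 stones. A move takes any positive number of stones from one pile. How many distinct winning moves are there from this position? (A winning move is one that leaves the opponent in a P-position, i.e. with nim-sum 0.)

1

Bitwise XOR of the heap sizes:
  11001  (25)
  00110  (6)
  01000  (8)
  10011  (19)
  10001  (17)
  10010  (18)
  -----
  00111  (7)
The overall nim-sum is X = 7. A pile of size p has a winning move iff p XOR X < p (reduce it to p XOR X).
  25: 25 XOR 7 = 30 ≥ 25 — no move.
  6: 6 XOR 7 = 1 < 6 — winning move (to 1).
  8: 8 XOR 7 = 15 ≥ 8 — no move.
  19: 19 XOR 7 = 20 ≥ 19 — no move.
  17: 17 XOR 7 = 22 ≥ 17 — no move.
  18: 18 XOR 7 = 21 ≥ 18 — no move.
That gives 1 winning move.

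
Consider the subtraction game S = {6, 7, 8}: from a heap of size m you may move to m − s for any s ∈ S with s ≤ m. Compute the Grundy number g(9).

Grundy values for subtraction set {6, 7, 8}:
k:     0  1  2  3  4  5  6  7  8  9
g(k):  0  0  0  0  0  0  1  1  1  1
So g(9) = 1.

1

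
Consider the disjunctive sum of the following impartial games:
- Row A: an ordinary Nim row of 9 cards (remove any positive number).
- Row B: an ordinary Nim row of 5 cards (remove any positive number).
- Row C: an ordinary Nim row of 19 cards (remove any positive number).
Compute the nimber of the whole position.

Row A is a plain Nim row of size 9, so its Grundy value is 9.
Row B is a plain Nim row of size 5, so its Grundy value is 5.
Row C is a plain Nim row of size 19, so its Grundy value is 19.
By the Sprague-Grundy theorem, the Grundy value of a sum of independent games is the XOR of the component values.
Combined value = 9 XOR 5 XOR 19 = 31.

31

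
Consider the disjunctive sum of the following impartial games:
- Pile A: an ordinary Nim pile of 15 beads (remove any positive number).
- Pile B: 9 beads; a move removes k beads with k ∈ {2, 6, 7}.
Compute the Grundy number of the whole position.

Pile A is a plain Nim pile of size 15, so its Grundy value is 15.
Build the Grundy sequence for pile B with g(k) = mex{g(k−s) : s ∈ {2, 6, 7}, s ≤ k}:
k:     0  1  2  3  4  5  6  7  8  9
g(k):  0  0  1  1  0  0  1  1  2  0
So g(9) = 0.
The value of a disjunctive sum is the nim-sum of the parts.
Combined value = 15 ⊕ 0 = 15.

15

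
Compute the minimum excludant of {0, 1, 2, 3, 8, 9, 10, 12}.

4

The values 0, 1, 2, 3 are all present; 4 is the first non-negative integer missing from the set.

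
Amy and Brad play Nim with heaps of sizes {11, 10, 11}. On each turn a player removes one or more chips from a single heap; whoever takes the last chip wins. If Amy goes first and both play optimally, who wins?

Amy wins

Compute the nim-sum pairwise:
11 ^ 10 = 1
1 ^ 11 = 10
The nim-sum is 10 ≠ 0, so this is an N-position: the player to move can win; Amy has a winning move.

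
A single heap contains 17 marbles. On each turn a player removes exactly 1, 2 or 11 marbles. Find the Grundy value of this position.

2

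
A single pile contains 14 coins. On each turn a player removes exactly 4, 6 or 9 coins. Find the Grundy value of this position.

Build the Grundy sequence with g(k) = mex{g(k−s) : s ∈ {4, 6, 9}, s ≤ k}:
g(0) = mex{} = 0
g(1) = mex{} = 0
g(2) = mex{} = 0
g(3) = mex{} = 0
g(4) = mex{0} = 1
g(5) = mex{0} = 1
g(6) = mex{0} = 1
g(7) = mex{0} = 1
g(8) = mex{0,1} = 2
g(9) = mex{0,1} = 2
g(10) = mex{0,1} = 2
g(11) = mex{0,1} = 2
g(12) = mex{0,1,2} = 3
g(13) = mex{1,2} = 0
g(14) = mex{1,2} = 0
So g(14) = 0.

0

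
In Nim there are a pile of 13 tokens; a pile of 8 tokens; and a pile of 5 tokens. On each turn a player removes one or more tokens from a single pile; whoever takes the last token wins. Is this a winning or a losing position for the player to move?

Losing position

Nim-sum: 13 XOR 8 XOR 5 = 0.
The nim-sum is 0, so this is a P-position: the player to move is in a losing position under optimal play.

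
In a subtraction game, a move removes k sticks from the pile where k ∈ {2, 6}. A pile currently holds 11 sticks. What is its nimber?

1

Build the Grundy sequence with g(k) = mex{g(k−s) : s ∈ {2, 6}, s ≤ k}:
k:     0  1  2  3  4  5  6  7  8  9 10 11
g(k):  0  0  1  1  0  0  1  1  0  0  1  1
So g(11) = 1.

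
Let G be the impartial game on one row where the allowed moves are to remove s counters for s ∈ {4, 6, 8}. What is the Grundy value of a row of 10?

2

Grundy values for subtraction set {4, 6, 8}:
k:     0  1  2  3  4  5  6  7  8  9 10
g(k):  0  0  0  0  1  1  1  1  2  2  2
So g(10) = 2.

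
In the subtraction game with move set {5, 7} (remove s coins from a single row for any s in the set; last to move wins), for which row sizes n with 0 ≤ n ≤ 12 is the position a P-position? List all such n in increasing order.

0, 1, 2, 3, 4, 12

Grundy values for subtraction set {5, 7}:
k:     0  1  2  3  4  5  6  7  8  9 10 11 12
g(k):  0  0  0  0  0  1  1  1  1  1  2  2  0
The P-positions (g = 0) in 0..12 are 0, 1, 2, 3, 4, 12.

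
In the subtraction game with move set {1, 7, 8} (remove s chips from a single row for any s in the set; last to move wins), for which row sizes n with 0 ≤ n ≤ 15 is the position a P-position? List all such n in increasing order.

0, 2, 4, 6, 15

Build the Grundy sequence with g(k) = mex{g(k−s) : s ∈ {1, 7, 8}, s ≤ k}:
k:     0  1  2  3  4  5  6  7  8  9 10 11 12 13 14 15
g(k):  0  1  0  1  0  1  0  1  2  3  2  3  2  3  2  0
The P-positions (g = 0) in 0..15 are 0, 2, 4, 6, 15.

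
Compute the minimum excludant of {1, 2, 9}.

0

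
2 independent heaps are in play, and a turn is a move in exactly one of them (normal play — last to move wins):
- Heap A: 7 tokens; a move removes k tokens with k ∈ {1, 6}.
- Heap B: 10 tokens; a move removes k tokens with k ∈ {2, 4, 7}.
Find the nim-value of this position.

2

Grundy values for heap A (subtraction set {1, 6}):
k:     0  1  2  3  4  5  6  7
g(k):  0  1  0  1  0  1  2  0
So g(7) = 0.
Build the Grundy sequence for heap B with g(k) = mex{g(k−s) : s ∈ {2, 4, 7}, s ≤ k}:
k:     0  1  2  3  4  5  6  7  8  9 10
g(k):  0  0  1  1  2  2  0  3  1  0  2
So g(10) = 2.
The value of a disjunctive sum is the nim-sum of the parts.
Combined value = 0 XOR 2 = 2.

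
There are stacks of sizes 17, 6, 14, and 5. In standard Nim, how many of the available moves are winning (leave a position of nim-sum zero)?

1

In binary:
  10001  (17)
  00110  (6)
  01110  (14)
  00101  (5)
  -----
  11100  (28)
The overall nim-sum is X = 28. A stack of size p has a winning move iff p XOR X < p (reduce it to p XOR X).
  17: 17 XOR 28 = 13 < 17 — winning move (to 13).
  6: 6 XOR 28 = 26 ≥ 6 — no move.
  14: 14 XOR 28 = 18 ≥ 14 — no move.
  5: 5 XOR 28 = 25 ≥ 5 — no move.
That gives 1 winning move.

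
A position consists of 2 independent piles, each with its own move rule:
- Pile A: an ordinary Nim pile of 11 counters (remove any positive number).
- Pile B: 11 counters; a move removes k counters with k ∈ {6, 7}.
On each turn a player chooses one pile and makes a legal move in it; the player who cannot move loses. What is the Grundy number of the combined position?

10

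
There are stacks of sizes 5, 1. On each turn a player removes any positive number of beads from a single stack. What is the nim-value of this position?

4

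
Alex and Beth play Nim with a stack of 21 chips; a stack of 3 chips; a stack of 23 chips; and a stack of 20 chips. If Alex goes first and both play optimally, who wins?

Nim-sum: 21 XOR 3 XOR 23 XOR 20 = 21.
The nim-sum is 21 ≠ 0, so this is an N-position: the player to move can win; Alex has a winning move.

Alex wins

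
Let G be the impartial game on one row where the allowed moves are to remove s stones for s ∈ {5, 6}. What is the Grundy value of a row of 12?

Compute g(0), g(1), … for moves {5, 6}:
k:     0  1  2  3  4  5  6  7  8  9 10 11 12
g(k):  0  0  0  0  0  1  1  1  1  1  2  0  0
So g(12) = 0.

0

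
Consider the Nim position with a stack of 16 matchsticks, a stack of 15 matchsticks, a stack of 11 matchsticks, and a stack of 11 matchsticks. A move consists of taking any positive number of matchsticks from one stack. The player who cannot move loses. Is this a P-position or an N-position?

In binary:
  10000  (16)
  01111  (15)
  01011  (11)
  01011  (11)
  -----
  11111  (31)
The nim-sum is 31 ≠ 0, so this is an N-position: the player to move can win.

N-position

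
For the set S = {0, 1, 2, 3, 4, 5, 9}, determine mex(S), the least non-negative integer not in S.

The values 0, 1, 2, 3, 4, 5 are all present; 6 is the first non-negative integer missing from the set.

6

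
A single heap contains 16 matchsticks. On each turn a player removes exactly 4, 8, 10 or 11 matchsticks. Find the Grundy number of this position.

0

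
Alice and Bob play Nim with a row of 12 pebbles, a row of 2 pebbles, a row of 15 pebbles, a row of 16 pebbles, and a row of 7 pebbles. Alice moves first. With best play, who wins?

Alice wins

Bitwise XOR of the heap sizes:
  01100  (12)
  00010  (2)
  01111  (15)
  10000  (16)
  00111  (7)
  -----
  10110  (22)
The nim-sum is 22 ≠ 0, so this is an N-position: the player to move can win; Alice has a winning move.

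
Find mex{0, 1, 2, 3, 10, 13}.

The values 0, 1, 2, 3 are all present; 4 is the first non-negative integer missing from the set.

4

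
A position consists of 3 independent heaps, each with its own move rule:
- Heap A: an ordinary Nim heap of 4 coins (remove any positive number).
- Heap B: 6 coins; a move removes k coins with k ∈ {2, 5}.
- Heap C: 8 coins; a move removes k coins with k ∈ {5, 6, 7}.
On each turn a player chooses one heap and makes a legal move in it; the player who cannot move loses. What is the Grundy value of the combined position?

Heap A is a plain Nim heap of size 4, so its Grundy value is 4.
Grundy values for heap B (subtraction set {2, 5}):
g(0) = mex{} = 0
g(1) = mex{} = 0
g(2) = mex{0} = 1
g(3) = mex{0} = 1
g(4) = mex{1} = 0
g(5) = mex{0,1} = 2
g(6) = mex{0} = 1
So g(6) = 1.
Grundy values for heap C (subtraction set {5, 6, 7}):
g(0) = mex{} = 0
g(1) = mex{} = 0
g(2) = mex{} = 0
g(3) = mex{} = 0
g(4) = mex{} = 0
g(5) = mex{0} = 1
g(6) = mex{0} = 1
g(7) = mex{0} = 1
g(8) = mex{0} = 1
So g(8) = 1.
The value of a disjunctive sum is the nim-sum of the parts.
Combined value = 4 XOR 1 XOR 1 = 4.

4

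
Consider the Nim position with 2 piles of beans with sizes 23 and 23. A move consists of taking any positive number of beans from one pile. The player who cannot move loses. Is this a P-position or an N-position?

Nim-sum: 23 ⊕ 23 = 0.
The nim-sum is 0, so this is a P-position: the player to move is in a losing position under optimal play.

P-position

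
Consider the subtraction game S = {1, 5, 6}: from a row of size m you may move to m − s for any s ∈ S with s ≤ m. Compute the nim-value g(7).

Build the Grundy sequence with g(k) = mex{g(k−s) : s ∈ {1, 5, 6}, s ≤ k}:
k:     0  1  2  3  4  5  6  7
g(k):  0  1  0  1  0  1  2  3
So g(7) = 3.

3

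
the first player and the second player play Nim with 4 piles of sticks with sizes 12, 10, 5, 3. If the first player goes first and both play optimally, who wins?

Compute the nim-sum pairwise:
12 XOR 10 = 6
6 XOR 5 = 3
3 XOR 3 = 0
The nim-sum is 0, so this is a P-position: the player to move is in a losing position under optimal play; the first player is about to move from it and so loses — the second player wins.

the second player wins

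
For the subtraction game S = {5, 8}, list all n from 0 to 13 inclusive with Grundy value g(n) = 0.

0, 1, 2, 3, 4, 13

Grundy values for subtraction set {5, 8}:
k:     0  1  2  3  4  5  6  7  8  9 10 11 12 13
g(k):  0  0  0  0  0  1  1  1  1  1  2  2  2  0
The P-positions (g = 0) in 0..13 are 0, 1, 2, 3, 4, 13.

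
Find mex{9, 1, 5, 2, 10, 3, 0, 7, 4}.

6

The values 0, 1, 2, 3, 4, 5 are all present; 6 is the first non-negative integer missing from the set.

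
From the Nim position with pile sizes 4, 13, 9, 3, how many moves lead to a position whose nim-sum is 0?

1

Nim-sum: 4 ^ 13 ^ 9 ^ 3 = 3.
The overall nim-sum is X = 3. A pile of size p has a winning move iff p XOR X < p (reduce it to p XOR X).
  4: 4 XOR 3 = 7 ≥ 4 — no move.
  13: 13 XOR 3 = 14 ≥ 13 — no move.
  9: 9 XOR 3 = 10 ≥ 9 — no move.
  3: 3 XOR 3 = 0 < 3 — winning move (to 0).
That gives 1 winning move.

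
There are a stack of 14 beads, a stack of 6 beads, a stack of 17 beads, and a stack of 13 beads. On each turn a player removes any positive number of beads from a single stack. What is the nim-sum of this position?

20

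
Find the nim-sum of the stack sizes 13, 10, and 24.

Compute the nim-sum pairwise:
13 ^ 10 = 7
7 ^ 24 = 31

31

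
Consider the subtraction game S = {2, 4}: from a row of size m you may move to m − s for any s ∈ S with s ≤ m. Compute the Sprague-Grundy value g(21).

1

Build the Grundy sequence with g(k) = mex{g(k−s) : s ∈ {2, 4}, s ≤ k}:
k:     0  1  2  3  4  5  6  7  8  9 10 11 12 13 14 15 16 17 18 19 20 21
g(k):  0  0  1  1  2  2  0  0  1  1  2  2  0  0  1  1  2  2  0  0  1  1
So g(21) = 1.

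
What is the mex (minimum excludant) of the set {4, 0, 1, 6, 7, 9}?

2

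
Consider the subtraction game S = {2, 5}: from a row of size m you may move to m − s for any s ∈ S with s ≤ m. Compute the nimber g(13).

1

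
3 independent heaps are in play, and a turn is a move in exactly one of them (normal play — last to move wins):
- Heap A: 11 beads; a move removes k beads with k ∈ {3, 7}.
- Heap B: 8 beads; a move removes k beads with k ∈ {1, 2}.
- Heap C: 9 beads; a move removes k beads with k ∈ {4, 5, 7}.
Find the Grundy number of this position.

For heap A, compute g(0), g(1), … with moves {3, 7}:
g(0) = mex{} = 0
g(1) = mex{} = 0
g(2) = mex{} = 0
g(3) = mex{0} = 1
g(4) = mex{0} = 1
g(5) = mex{0} = 1
g(6) = mex{1} = 0
g(7) = mex{0,1} = 2
g(8) = mex{0,1} = 2
g(9) = mex{0} = 1
g(10) = mex{1,2} = 0
g(11) = mex{1,2} = 0
So g(11) = 0.
For heap B, compute g(0), g(1), … with moves {1, 2}:
g(0) = mex{} = 0
g(1) = mex{0} = 1
g(2) = mex{0,1} = 2
g(3) = mex{1,2} = 0
g(4) = mex{0,2} = 1
g(5) = mex{0,1} = 2
g(6) = mex{1,2} = 0
g(7) = mex{0,2} = 1
g(8) = mex{0,1} = 2
So g(8) = 2.
Build the Grundy sequence for heap C with g(k) = mex{g(k−s) : s ∈ {4, 5, 7}, s ≤ k}:
g(0) = mex{} = 0
g(1) = mex{} = 0
g(2) = mex{} = 0
g(3) = mex{} = 0
g(4) = mex{0} = 1
g(5) = mex{0} = 1
g(6) = mex{0} = 1
g(7) = mex{0} = 1
g(8) = mex{0,1} = 2
g(9) = mex{0,1} = 2
So g(9) = 2.
By the Sprague-Grundy theorem, the Grundy value of a sum of independent games is the XOR of the component values.
Combined value = 0 XOR 2 XOR 2 = 0.

0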